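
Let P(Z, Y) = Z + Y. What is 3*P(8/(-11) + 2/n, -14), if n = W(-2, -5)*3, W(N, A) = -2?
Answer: -497/11 ≈ -45.182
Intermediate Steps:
n = -6 (n = -2*3 = -6)
P(Z, Y) = Y + Z
3*P(8/(-11) + 2/n, -14) = 3*(-14 + (8/(-11) + 2/(-6))) = 3*(-14 + (8*(-1/11) + 2*(-⅙))) = 3*(-14 + (-8/11 - ⅓)) = 3*(-14 - 35/33) = 3*(-497/33) = -497/11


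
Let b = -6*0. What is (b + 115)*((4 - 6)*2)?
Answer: -460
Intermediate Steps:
b = 0
(b + 115)*((4 - 6)*2) = (0 + 115)*((4 - 6)*2) = 115*(-2*2) = 115*(-4) = -460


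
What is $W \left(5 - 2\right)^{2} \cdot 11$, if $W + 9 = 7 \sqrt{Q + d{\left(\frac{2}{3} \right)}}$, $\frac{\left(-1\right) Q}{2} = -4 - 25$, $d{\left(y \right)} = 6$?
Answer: $4653$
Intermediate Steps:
$Q = 58$ ($Q = - 2 \left(-4 - 25\right) = \left(-2\right) \left(-29\right) = 58$)
$W = 47$ ($W = -9 + 7 \sqrt{58 + 6} = -9 + 7 \sqrt{64} = -9 + 7 \cdot 8 = -9 + 56 = 47$)
$W \left(5 - 2\right)^{2} \cdot 11 = 47 \left(5 - 2\right)^{2} \cdot 11 = 47 \cdot 3^{2} \cdot 11 = 47 \cdot 9 \cdot 11 = 423 \cdot 11 = 4653$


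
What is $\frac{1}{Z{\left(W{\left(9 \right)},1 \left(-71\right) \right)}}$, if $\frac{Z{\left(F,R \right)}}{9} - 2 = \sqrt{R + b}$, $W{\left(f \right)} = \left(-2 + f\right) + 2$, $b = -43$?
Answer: $\frac{1}{531} - \frac{i \sqrt{114}}{1062} \approx 0.0018832 - 0.010054 i$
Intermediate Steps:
$W{\left(f \right)} = f$
$Z{\left(F,R \right)} = 18 + 9 \sqrt{-43 + R}$ ($Z{\left(F,R \right)} = 18 + 9 \sqrt{R - 43} = 18 + 9 \sqrt{-43 + R}$)
$\frac{1}{Z{\left(W{\left(9 \right)},1 \left(-71\right) \right)}} = \frac{1}{18 + 9 \sqrt{-43 + 1 \left(-71\right)}} = \frac{1}{18 + 9 \sqrt{-43 - 71}} = \frac{1}{18 + 9 \sqrt{-114}} = \frac{1}{18 + 9 i \sqrt{114}}$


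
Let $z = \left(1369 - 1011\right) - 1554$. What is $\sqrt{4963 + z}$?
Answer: $\sqrt{3767} \approx 61.376$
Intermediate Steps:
$z = -1196$ ($z = 358 - 1554 = -1196$)
$\sqrt{4963 + z} = \sqrt{4963 - 1196} = \sqrt{3767}$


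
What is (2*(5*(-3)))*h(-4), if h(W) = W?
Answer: 120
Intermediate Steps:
(2*(5*(-3)))*h(-4) = (2*(5*(-3)))*(-4) = (2*(-15))*(-4) = -30*(-4) = 120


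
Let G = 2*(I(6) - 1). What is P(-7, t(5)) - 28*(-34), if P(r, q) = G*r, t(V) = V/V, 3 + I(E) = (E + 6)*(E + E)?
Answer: -1008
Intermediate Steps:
I(E) = -3 + 2*E*(6 + E) (I(E) = -3 + (E + 6)*(E + E) = -3 + (6 + E)*(2*E) = -3 + 2*E*(6 + E))
G = 280 (G = 2*((-3 + 2*6² + 12*6) - 1) = 2*((-3 + 2*36 + 72) - 1) = 2*((-3 + 72 + 72) - 1) = 2*(141 - 1) = 2*140 = 280)
t(V) = 1
P(r, q) = 280*r
P(-7, t(5)) - 28*(-34) = 280*(-7) - 28*(-34) = -1960 + 952 = -1008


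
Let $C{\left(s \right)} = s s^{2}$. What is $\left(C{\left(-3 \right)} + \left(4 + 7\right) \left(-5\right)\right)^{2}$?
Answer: $6724$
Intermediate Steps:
$C{\left(s \right)} = s^{3}$
$\left(C{\left(-3 \right)} + \left(4 + 7\right) \left(-5\right)\right)^{2} = \left(\left(-3\right)^{3} + \left(4 + 7\right) \left(-5\right)\right)^{2} = \left(-27 + 11 \left(-5\right)\right)^{2} = \left(-27 - 55\right)^{2} = \left(-82\right)^{2} = 6724$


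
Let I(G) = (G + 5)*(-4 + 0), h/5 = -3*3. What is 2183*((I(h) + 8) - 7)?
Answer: 351463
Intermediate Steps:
h = -45 (h = 5*(-3*3) = 5*(-9) = -45)
I(G) = -20 - 4*G (I(G) = (5 + G)*(-4) = -20 - 4*G)
2183*((I(h) + 8) - 7) = 2183*(((-20 - 4*(-45)) + 8) - 7) = 2183*(((-20 + 180) + 8) - 7) = 2183*((160 + 8) - 7) = 2183*(168 - 7) = 2183*161 = 351463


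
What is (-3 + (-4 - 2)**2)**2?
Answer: 1089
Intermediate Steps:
(-3 + (-4 - 2)**2)**2 = (-3 + (-6)**2)**2 = (-3 + 36)**2 = 33**2 = 1089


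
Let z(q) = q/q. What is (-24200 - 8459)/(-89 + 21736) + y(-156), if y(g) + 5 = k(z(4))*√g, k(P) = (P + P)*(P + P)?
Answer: -140894/21647 + 8*I*√39 ≈ -6.5087 + 49.96*I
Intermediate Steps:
z(q) = 1
k(P) = 4*P² (k(P) = (2*P)*(2*P) = 4*P²)
y(g) = -5 + 4*√g (y(g) = -5 + (4*1²)*√g = -5 + (4*1)*√g = -5 + 4*√g)
(-24200 - 8459)/(-89 + 21736) + y(-156) = (-24200 - 8459)/(-89 + 21736) + (-5 + 4*√(-156)) = -32659/21647 + (-5 + 4*(2*I*√39)) = -32659*1/21647 + (-5 + 8*I*√39) = -32659/21647 + (-5 + 8*I*√39) = -140894/21647 + 8*I*√39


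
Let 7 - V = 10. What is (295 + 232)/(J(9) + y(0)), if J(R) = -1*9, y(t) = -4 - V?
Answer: -527/10 ≈ -52.700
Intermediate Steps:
V = -3 (V = 7 - 1*10 = 7 - 10 = -3)
y(t) = -1 (y(t) = -4 - 1*(-3) = -4 + 3 = -1)
J(R) = -9
(295 + 232)/(J(9) + y(0)) = (295 + 232)/(-9 - 1) = 527/(-10) = 527*(-1/10) = -527/10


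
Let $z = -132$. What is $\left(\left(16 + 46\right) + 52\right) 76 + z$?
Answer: $8532$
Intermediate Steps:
$\left(\left(16 + 46\right) + 52\right) 76 + z = \left(\left(16 + 46\right) + 52\right) 76 - 132 = \left(62 + 52\right) 76 - 132 = 114 \cdot 76 - 132 = 8664 - 132 = 8532$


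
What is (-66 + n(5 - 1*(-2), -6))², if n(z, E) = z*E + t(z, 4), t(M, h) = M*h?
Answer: 6400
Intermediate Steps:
n(z, E) = 4*z + E*z (n(z, E) = z*E + z*4 = E*z + 4*z = 4*z + E*z)
(-66 + n(5 - 1*(-2), -6))² = (-66 + (5 - 1*(-2))*(4 - 6))² = (-66 + (5 + 2)*(-2))² = (-66 + 7*(-2))² = (-66 - 14)² = (-80)² = 6400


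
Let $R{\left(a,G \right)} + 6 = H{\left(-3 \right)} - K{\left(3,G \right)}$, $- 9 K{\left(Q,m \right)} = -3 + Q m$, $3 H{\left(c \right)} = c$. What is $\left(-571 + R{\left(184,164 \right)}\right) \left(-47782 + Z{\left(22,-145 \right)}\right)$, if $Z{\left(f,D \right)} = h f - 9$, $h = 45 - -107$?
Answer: $\frac{69826237}{3} \approx 2.3275 \cdot 10^{7}$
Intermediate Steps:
$h = 152$ ($h = 45 + 107 = 152$)
$H{\left(c \right)} = \frac{c}{3}$
$Z{\left(f,D \right)} = -9 + 152 f$ ($Z{\left(f,D \right)} = 152 f - 9 = -9 + 152 f$)
$K{\left(Q,m \right)} = \frac{1}{3} - \frac{Q m}{9}$ ($K{\left(Q,m \right)} = - \frac{-3 + Q m}{9} = \frac{1}{3} - \frac{Q m}{9}$)
$R{\left(a,G \right)} = - \frac{22}{3} + \frac{G}{3}$ ($R{\left(a,G \right)} = -6 + \left(\frac{1}{3} \left(-3\right) - \left(\frac{1}{3} - \frac{G}{3}\right)\right) = -6 - \left(\frac{4}{3} - \frac{G}{3}\right) = -6 + \left(-1 + \left(- \frac{1}{3} + \frac{G}{3}\right)\right) = -6 + \left(- \frac{4}{3} + \frac{G}{3}\right) = - \frac{22}{3} + \frac{G}{3}$)
$\left(-571 + R{\left(184,164 \right)}\right) \left(-47782 + Z{\left(22,-145 \right)}\right) = \left(-571 + \left(- \frac{22}{3} + \frac{1}{3} \cdot 164\right)\right) \left(-47782 + \left(-9 + 152 \cdot 22\right)\right) = \left(-571 + \left(- \frac{22}{3} + \frac{164}{3}\right)\right) \left(-47782 + \left(-9 + 3344\right)\right) = \left(-571 + \frac{142}{3}\right) \left(-47782 + 3335\right) = \left(- \frac{1571}{3}\right) \left(-44447\right) = \frac{69826237}{3}$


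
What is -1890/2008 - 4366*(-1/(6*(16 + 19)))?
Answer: 2092507/105420 ≈ 19.849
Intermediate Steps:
-1890/2008 - 4366*(-1/(6*(16 + 19))) = -1890*1/2008 - 4366/((-6*35)) = -945/1004 - 4366/(-210) = -945/1004 - 4366*(-1/210) = -945/1004 + 2183/105 = 2092507/105420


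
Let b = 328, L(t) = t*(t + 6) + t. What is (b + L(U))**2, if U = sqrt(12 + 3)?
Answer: 118384 + 4802*sqrt(15) ≈ 1.3698e+5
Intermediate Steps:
U = sqrt(15) ≈ 3.8730
L(t) = t + t*(6 + t) (L(t) = t*(6 + t) + t = t + t*(6 + t))
(b + L(U))**2 = (328 + sqrt(15)*(7 + sqrt(15)))**2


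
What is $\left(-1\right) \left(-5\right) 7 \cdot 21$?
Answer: $735$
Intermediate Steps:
$\left(-1\right) \left(-5\right) 7 \cdot 21 = 5 \cdot 7 \cdot 21 = 35 \cdot 21 = 735$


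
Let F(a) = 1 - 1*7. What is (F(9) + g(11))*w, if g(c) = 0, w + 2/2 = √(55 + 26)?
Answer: -48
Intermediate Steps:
w = 8 (w = -1 + √(55 + 26) = -1 + √81 = -1 + 9 = 8)
F(a) = -6 (F(a) = 1 - 7 = -6)
(F(9) + g(11))*w = (-6 + 0)*8 = -6*8 = -48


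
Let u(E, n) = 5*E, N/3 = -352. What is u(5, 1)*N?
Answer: -26400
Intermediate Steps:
N = -1056 (N = 3*(-352) = -1056)
u(5, 1)*N = (5*5)*(-1056) = 25*(-1056) = -26400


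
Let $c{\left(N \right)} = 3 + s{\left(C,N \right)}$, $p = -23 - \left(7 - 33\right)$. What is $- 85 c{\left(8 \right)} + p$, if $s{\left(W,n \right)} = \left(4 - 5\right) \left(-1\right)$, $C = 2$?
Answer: $-337$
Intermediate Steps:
$s{\left(W,n \right)} = 1$ ($s{\left(W,n \right)} = \left(-1\right) \left(-1\right) = 1$)
$p = 3$ ($p = -23 - -26 = -23 + 26 = 3$)
$c{\left(N \right)} = 4$ ($c{\left(N \right)} = 3 + 1 = 4$)
$- 85 c{\left(8 \right)} + p = \left(-85\right) 4 + 3 = -340 + 3 = -337$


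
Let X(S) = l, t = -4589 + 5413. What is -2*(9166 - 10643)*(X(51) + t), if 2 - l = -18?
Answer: 2493176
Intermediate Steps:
t = 824
l = 20 (l = 2 - 1*(-18) = 2 + 18 = 20)
X(S) = 20
-2*(9166 - 10643)*(X(51) + t) = -2*(9166 - 10643)*(20 + 824) = -(-2954)*844 = -2*(-1246588) = 2493176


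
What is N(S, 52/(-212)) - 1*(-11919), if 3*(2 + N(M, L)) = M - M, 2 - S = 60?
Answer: 11917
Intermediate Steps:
S = -58 (S = 2 - 1*60 = 2 - 60 = -58)
N(M, L) = -2 (N(M, L) = -2 + (M - M)/3 = -2 + (⅓)*0 = -2 + 0 = -2)
N(S, 52/(-212)) - 1*(-11919) = -2 - 1*(-11919) = -2 + 11919 = 11917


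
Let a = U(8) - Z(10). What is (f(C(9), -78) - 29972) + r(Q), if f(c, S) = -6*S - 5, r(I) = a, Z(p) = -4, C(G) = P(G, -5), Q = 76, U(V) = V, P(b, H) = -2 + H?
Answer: -29497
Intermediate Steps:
C(G) = -7 (C(G) = -2 - 5 = -7)
a = 12 (a = 8 - 1*(-4) = 8 + 4 = 12)
r(I) = 12
f(c, S) = -5 - 6*S
(f(C(9), -78) - 29972) + r(Q) = ((-5 - 6*(-78)) - 29972) + 12 = ((-5 + 468) - 29972) + 12 = (463 - 29972) + 12 = -29509 + 12 = -29497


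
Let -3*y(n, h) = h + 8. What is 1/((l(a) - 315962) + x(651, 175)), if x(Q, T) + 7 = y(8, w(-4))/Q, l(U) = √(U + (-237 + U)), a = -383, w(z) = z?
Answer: -1205171811333/380796938349078148 - 3814209*I*√1003/380796938349078148 ≈ -3.1649e-6 - 3.1722e-10*I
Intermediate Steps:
y(n, h) = -8/3 - h/3 (y(n, h) = -(h + 8)/3 = -(8 + h)/3 = -8/3 - h/3)
l(U) = √(-237 + 2*U)
x(Q, T) = -7 - 4/(3*Q) (x(Q, T) = -7 + (-8/3 - ⅓*(-4))/Q = -7 + (-8/3 + 4/3)/Q = -7 - 4/(3*Q))
1/((l(a) - 315962) + x(651, 175)) = 1/((√(-237 + 2*(-383)) - 315962) + (-7 - 4/3/651)) = 1/((√(-237 - 766) - 315962) + (-7 - 4/3*1/651)) = 1/((√(-1003) - 315962) + (-7 - 4/1953)) = 1/((I*√1003 - 315962) - 13675/1953) = 1/((-315962 + I*√1003) - 13675/1953) = 1/(-617087461/1953 + I*√1003)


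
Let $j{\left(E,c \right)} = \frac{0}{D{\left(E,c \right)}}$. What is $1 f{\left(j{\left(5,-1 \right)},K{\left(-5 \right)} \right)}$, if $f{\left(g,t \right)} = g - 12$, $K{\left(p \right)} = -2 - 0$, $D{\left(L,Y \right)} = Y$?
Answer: $-12$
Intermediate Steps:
$K{\left(p \right)} = -2$ ($K{\left(p \right)} = -2 + 0 = -2$)
$j{\left(E,c \right)} = 0$ ($j{\left(E,c \right)} = \frac{0}{c} = 0$)
$f{\left(g,t \right)} = -12 + g$
$1 f{\left(j{\left(5,-1 \right)},K{\left(-5 \right)} \right)} = 1 \left(-12 + 0\right) = 1 \left(-12\right) = -12$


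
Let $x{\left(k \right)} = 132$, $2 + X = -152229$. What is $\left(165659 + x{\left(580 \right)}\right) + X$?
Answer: $13560$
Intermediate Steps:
$X = -152231$ ($X = -2 - 152229 = -152231$)
$\left(165659 + x{\left(580 \right)}\right) + X = \left(165659 + 132\right) - 152231 = 165791 - 152231 = 13560$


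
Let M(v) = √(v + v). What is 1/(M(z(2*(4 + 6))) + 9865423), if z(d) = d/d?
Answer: 9865423/97326570968927 - √2/97326570968927 ≈ 1.0136e-7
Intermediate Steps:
z(d) = 1
M(v) = √2*√v (M(v) = √(2*v) = √2*√v)
1/(M(z(2*(4 + 6))) + 9865423) = 1/(√2*√1 + 9865423) = 1/(√2*1 + 9865423) = 1/(√2 + 9865423) = 1/(9865423 + √2)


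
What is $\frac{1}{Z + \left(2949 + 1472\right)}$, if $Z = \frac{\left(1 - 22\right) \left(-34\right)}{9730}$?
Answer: $\frac{695}{3072646} \approx 0.00022619$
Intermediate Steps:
$Z = \frac{51}{695}$ ($Z = \left(-21\right) \left(-34\right) \frac{1}{9730} = 714 \cdot \frac{1}{9730} = \frac{51}{695} \approx 0.073381$)
$\frac{1}{Z + \left(2949 + 1472\right)} = \frac{1}{\frac{51}{695} + \left(2949 + 1472\right)} = \frac{1}{\frac{51}{695} + 4421} = \frac{1}{\frac{3072646}{695}} = \frac{695}{3072646}$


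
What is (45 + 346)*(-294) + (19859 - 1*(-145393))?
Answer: 50298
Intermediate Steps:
(45 + 346)*(-294) + (19859 - 1*(-145393)) = 391*(-294) + (19859 + 145393) = -114954 + 165252 = 50298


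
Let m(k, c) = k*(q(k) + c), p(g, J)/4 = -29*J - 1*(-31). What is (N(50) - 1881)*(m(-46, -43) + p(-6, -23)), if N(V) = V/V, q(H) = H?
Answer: -12945680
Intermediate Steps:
N(V) = 1
p(g, J) = 124 - 116*J (p(g, J) = 4*(-29*J - 1*(-31)) = 4*(-29*J + 31) = 4*(31 - 29*J) = 124 - 116*J)
m(k, c) = k*(c + k) (m(k, c) = k*(k + c) = k*(c + k))
(N(50) - 1881)*(m(-46, -43) + p(-6, -23)) = (1 - 1881)*(-46*(-43 - 46) + (124 - 116*(-23))) = -1880*(-46*(-89) + (124 + 2668)) = -1880*(4094 + 2792) = -1880*6886 = -12945680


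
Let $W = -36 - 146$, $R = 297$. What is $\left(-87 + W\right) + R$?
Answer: $28$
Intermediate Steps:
$W = -182$
$\left(-87 + W\right) + R = \left(-87 - 182\right) + 297 = -269 + 297 = 28$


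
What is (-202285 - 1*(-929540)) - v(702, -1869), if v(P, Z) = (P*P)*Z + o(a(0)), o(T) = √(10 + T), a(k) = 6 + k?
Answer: 921777927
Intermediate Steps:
v(P, Z) = 4 + Z*P² (v(P, Z) = (P*P)*Z + √(10 + (6 + 0)) = P²*Z + √(10 + 6) = Z*P² + √16 = Z*P² + 4 = 4 + Z*P²)
(-202285 - 1*(-929540)) - v(702, -1869) = (-202285 - 1*(-929540)) - (4 - 1869*702²) = (-202285 + 929540) - (4 - 1869*492804) = 727255 - (4 - 921050676) = 727255 - 1*(-921050672) = 727255 + 921050672 = 921777927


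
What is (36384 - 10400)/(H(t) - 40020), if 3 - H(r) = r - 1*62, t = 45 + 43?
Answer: -25984/40043 ≈ -0.64890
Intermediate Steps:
t = 88
H(r) = 65 - r (H(r) = 3 - (r - 1*62) = 3 - (r - 62) = 3 - (-62 + r) = 3 + (62 - r) = 65 - r)
(36384 - 10400)/(H(t) - 40020) = (36384 - 10400)/((65 - 1*88) - 40020) = 25984/((65 - 88) - 40020) = 25984/(-23 - 40020) = 25984/(-40043) = 25984*(-1/40043) = -25984/40043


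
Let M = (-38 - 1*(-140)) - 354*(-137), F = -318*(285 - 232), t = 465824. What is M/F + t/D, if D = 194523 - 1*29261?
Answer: -15061292/232110479 ≈ -0.064888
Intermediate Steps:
F = -16854 (F = -318*53 = -16854)
D = 165262 (D = 194523 - 29261 = 165262)
M = 48600 (M = (-38 + 140) + 48498 = 102 + 48498 = 48600)
M/F + t/D = 48600/(-16854) + 465824/165262 = 48600*(-1/16854) + 465824*(1/165262) = -8100/2809 + 232912/82631 = -15061292/232110479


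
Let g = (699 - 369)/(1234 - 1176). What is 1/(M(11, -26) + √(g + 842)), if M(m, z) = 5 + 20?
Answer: -725/6458 + √712907/6458 ≈ 0.018479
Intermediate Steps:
M(m, z) = 25
g = 165/29 (g = 330/58 = 330*(1/58) = 165/29 ≈ 5.6897)
1/(M(11, -26) + √(g + 842)) = 1/(25 + √(165/29 + 842)) = 1/(25 + √(24583/29)) = 1/(25 + √712907/29)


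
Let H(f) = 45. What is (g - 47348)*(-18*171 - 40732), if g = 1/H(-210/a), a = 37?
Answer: 18668834158/9 ≈ 2.0743e+9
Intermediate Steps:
g = 1/45 ≈ 0.022222
(g - 47348)*(-18*171 - 40732) = (1/45 - 47348)*(-18*171 - 40732) = -2130659*(-3078 - 40732)/45 = -2130659/45*(-43810) = 18668834158/9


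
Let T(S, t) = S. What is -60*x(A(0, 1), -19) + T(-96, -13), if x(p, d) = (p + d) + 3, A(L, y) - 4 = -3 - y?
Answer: 864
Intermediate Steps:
A(L, y) = 1 - y (A(L, y) = 4 + (-3 - y) = 1 - y)
x(p, d) = 3 + d + p (x(p, d) = (d + p) + 3 = 3 + d + p)
-60*x(A(0, 1), -19) + T(-96, -13) = -60*(3 - 19 + (1 - 1*1)) - 96 = -60*(3 - 19 + (1 - 1)) - 96 = -60*(3 - 19 + 0) - 96 = -60*(-16) - 96 = 960 - 96 = 864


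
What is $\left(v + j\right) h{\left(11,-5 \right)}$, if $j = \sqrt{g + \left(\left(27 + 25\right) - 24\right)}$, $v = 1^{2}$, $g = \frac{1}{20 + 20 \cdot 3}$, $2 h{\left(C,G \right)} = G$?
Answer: $- \frac{5}{2} - \frac{3 \sqrt{1245}}{8} \approx -15.732$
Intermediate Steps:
$h{\left(C,G \right)} = \frac{G}{2}$
$g = \frac{1}{80}$ ($g = \frac{1}{20 + 60} = \frac{1}{80} \approx 0.0125$)
$v = 1$
$j = \frac{3 \sqrt{1245}}{20}$ ($j = \sqrt{\frac{1}{80} + \left(\left(27 + 25\right) - 24\right)} = \sqrt{\frac{1}{80} + \left(52 - 24\right)} = \sqrt{\frac{1}{80} + 28} = \sqrt{\frac{2241}{80}} = \frac{3 \sqrt{1245}}{20} \approx 5.2927$)
$\left(v + j\right) h{\left(11,-5 \right)} = \left(1 + \frac{3 \sqrt{1245}}{20}\right) \frac{1}{2} \left(-5\right) = \left(1 + \frac{3 \sqrt{1245}}{20}\right) \left(- \frac{5}{2}\right) = - \frac{5}{2} - \frac{3 \sqrt{1245}}{8}$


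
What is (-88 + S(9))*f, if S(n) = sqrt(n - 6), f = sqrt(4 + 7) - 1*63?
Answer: (63 - sqrt(11))*(88 - sqrt(3)) ≈ 5148.8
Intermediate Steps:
f = -63 + sqrt(11) (f = sqrt(11) - 63 = -63 + sqrt(11) ≈ -59.683)
S(n) = sqrt(-6 + n)
(-88 + S(9))*f = (-88 + sqrt(-6 + 9))*(-63 + sqrt(11)) = (-88 + sqrt(3))*(-63 + sqrt(11))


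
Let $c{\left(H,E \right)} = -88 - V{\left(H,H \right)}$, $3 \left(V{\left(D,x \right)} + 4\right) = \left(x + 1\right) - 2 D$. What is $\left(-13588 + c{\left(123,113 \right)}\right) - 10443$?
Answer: $- \frac{72223}{3} \approx -24074.0$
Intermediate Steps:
$V{\left(D,x \right)} = - \frac{11}{3} - \frac{2 D}{3} + \frac{x}{3}$ ($V{\left(D,x \right)} = -4 + \frac{\left(x + 1\right) - 2 D}{3} = -4 + \frac{\left(1 + x\right) - 2 D}{3} = -4 + \frac{1 + x - 2 D}{3} = -4 + \left(\frac{1}{3} - \frac{2 D}{3} + \frac{x}{3}\right) = - \frac{11}{3} - \frac{2 D}{3} + \frac{x}{3}$)
$c{\left(H,E \right)} = - \frac{253}{3} + \frac{H}{3}$ ($c{\left(H,E \right)} = -88 - \left(- \frac{11}{3} - \frac{2 H}{3} + \frac{H}{3}\right) = -88 - \left(- \frac{11}{3} - \frac{H}{3}\right) = -88 + \left(\frac{11}{3} + \frac{H}{3}\right) = - \frac{253}{3} + \frac{H}{3}$)
$\left(-13588 + c{\left(123,113 \right)}\right) - 10443 = \left(-13588 + \left(- \frac{253}{3} + \frac{1}{3} \cdot 123\right)\right) - 10443 = \left(-13588 + \left(- \frac{253}{3} + 41\right)\right) - 10443 = \left(-13588 - \frac{130}{3}\right) - 10443 = - \frac{40894}{3} - 10443 = - \frac{72223}{3}$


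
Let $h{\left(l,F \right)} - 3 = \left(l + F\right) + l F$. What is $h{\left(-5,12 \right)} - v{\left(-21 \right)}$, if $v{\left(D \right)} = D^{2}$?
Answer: $-491$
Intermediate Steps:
$h{\left(l,F \right)} = 3 + F + l + F l$ ($h{\left(l,F \right)} = 3 + \left(\left(l + F\right) + l F\right) = 3 + \left(\left(F + l\right) + F l\right) = 3 + \left(F + l + F l\right) = 3 + F + l + F l$)
$h{\left(-5,12 \right)} - v{\left(-21 \right)} = \left(3 + 12 - 5 + 12 \left(-5\right)\right) - \left(-21\right)^{2} = \left(3 + 12 - 5 - 60\right) - 441 = -50 - 441 = -491$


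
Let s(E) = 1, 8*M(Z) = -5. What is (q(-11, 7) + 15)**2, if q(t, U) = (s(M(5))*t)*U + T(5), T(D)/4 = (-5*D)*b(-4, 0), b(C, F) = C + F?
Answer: 114244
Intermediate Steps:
M(Z) = -5/8 (M(Z) = (1/8)*(-5) = -5/8)
T(D) = 80*D (T(D) = 4*((-5*D)*(-4 + 0)) = 4*(-5*D*(-4)) = 4*(20*D) = 80*D)
q(t, U) = 400 + U*t (q(t, U) = (1*t)*U + 80*5 = t*U + 400 = U*t + 400 = 400 + U*t)
(q(-11, 7) + 15)**2 = ((400 + 7*(-11)) + 15)**2 = ((400 - 77) + 15)**2 = (323 + 15)**2 = 338**2 = 114244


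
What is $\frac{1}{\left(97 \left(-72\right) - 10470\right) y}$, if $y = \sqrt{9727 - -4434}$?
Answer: $- \frac{1}{2077026} \approx -4.8146 \cdot 10^{-7}$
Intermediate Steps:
$y = 119$ ($y = \sqrt{9727 + \left(-10751 + 15185\right)} = \sqrt{9727 + 4434} = \sqrt{14161} = 119$)
$\frac{1}{\left(97 \left(-72\right) - 10470\right) y} = \frac{1}{\left(97 \left(-72\right) - 10470\right) 119} = \frac{1}{-6984 - 10470} \cdot \frac{1}{119} = \frac{1}{-17454} \cdot \frac{1}{119} = \left(- \frac{1}{17454}\right) \frac{1}{119} = - \frac{1}{2077026}$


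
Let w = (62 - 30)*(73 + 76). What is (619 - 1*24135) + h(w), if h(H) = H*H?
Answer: 22710308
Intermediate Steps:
w = 4768 (w = 32*149 = 4768)
h(H) = H**2
(619 - 1*24135) + h(w) = (619 - 1*24135) + 4768**2 = (619 - 24135) + 22733824 = -23516 + 22733824 = 22710308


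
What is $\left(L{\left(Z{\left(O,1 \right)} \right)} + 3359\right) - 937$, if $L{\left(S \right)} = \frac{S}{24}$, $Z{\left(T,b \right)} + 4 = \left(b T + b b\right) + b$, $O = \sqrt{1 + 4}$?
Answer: $\frac{29063}{12} + \frac{\sqrt{5}}{24} \approx 2422.0$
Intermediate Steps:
$O = \sqrt{5} \approx 2.2361$
$Z{\left(T,b \right)} = -4 + b + b^{2} + T b$ ($Z{\left(T,b \right)} = -4 + \left(\left(b T + b b\right) + b\right) = -4 + \left(\left(T b + b^{2}\right) + b\right) = -4 + \left(\left(b^{2} + T b\right) + b\right) = -4 + \left(b + b^{2} + T b\right) = -4 + b + b^{2} + T b$)
$L{\left(S \right)} = \frac{S}{24}$ ($L{\left(S \right)} = S \frac{1}{24} = \frac{S}{24}$)
$\left(L{\left(Z{\left(O,1 \right)} \right)} + 3359\right) - 937 = \left(\frac{-4 + 1 + 1^{2} + \sqrt{5} \cdot 1}{24} + 3359\right) - 937 = \left(\frac{-4 + 1 + 1 + \sqrt{5}}{24} + 3359\right) - 937 = \left(\frac{-2 + \sqrt{5}}{24} + 3359\right) - 937 = \left(\left(- \frac{1}{12} + \frac{\sqrt{5}}{24}\right) + 3359\right) - 937 = \left(\frac{40307}{12} + \frac{\sqrt{5}}{24}\right) - 937 = \frac{29063}{12} + \frac{\sqrt{5}}{24}$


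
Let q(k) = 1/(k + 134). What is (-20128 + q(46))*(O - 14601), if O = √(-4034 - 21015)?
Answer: 17633330813/60 - 3623039*I*√25049/180 ≈ 2.9389e+8 - 3.1856e+6*I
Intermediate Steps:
q(k) = 1/(134 + k)
O = I*√25049 (O = √(-25049) = I*√25049 ≈ 158.27*I)
(-20128 + q(46))*(O - 14601) = (-20128 + 1/(134 + 46))*(I*√25049 - 14601) = (-20128 + 1/180)*(-14601 + I*√25049) = -3623039*(-14601 + I*√25049)/180 = 17633330813/60 - 3623039*I*√25049/180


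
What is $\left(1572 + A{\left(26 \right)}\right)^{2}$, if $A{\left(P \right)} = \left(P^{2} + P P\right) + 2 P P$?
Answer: $18284176$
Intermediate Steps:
$A{\left(P \right)} = 4 P^{2}$ ($A{\left(P \right)} = \left(P^{2} + P^{2}\right) + 2 P^{2} = 2 P^{2} + 2 P^{2} = 4 P^{2}$)
$\left(1572 + A{\left(26 \right)}\right)^{2} = \left(1572 + 4 \cdot 26^{2}\right)^{2} = \left(1572 + 4 \cdot 676\right)^{2} = \left(1572 + 2704\right)^{2} = 4276^{2} = 18284176$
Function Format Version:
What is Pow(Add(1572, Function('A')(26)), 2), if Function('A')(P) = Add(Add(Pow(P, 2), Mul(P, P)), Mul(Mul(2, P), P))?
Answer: 18284176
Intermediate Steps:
Function('A')(P) = Mul(4, Pow(P, 2)) (Function('A')(P) = Add(Add(Pow(P, 2), Pow(P, 2)), Mul(2, Pow(P, 2))) = Add(Mul(2, Pow(P, 2)), Mul(2, Pow(P, 2))) = Mul(4, Pow(P, 2)))
Pow(Add(1572, Function('A')(26)), 2) = Pow(Add(1572, Mul(4, Pow(26, 2))), 2) = Pow(Add(1572, Mul(4, 676)), 2) = Pow(Add(1572, 2704), 2) = Pow(4276, 2) = 18284176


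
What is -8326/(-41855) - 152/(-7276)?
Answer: 16735484/76134245 ≈ 0.21982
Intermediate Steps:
-8326/(-41855) - 152/(-7276) = -8326*(-1/41855) - 152*(-1/7276) = 8326/41855 + 38/1819 = 16735484/76134245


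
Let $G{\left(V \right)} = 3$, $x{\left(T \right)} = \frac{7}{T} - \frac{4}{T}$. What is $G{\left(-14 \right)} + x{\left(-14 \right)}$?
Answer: $\frac{39}{14} \approx 2.7857$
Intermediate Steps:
$x{\left(T \right)} = \frac{3}{T}$
$G{\left(-14 \right)} + x{\left(-14 \right)} = 3 + \frac{3}{-14} = 3 + 3 \left(- \frac{1}{14}\right) = 3 - \frac{3}{14} = \frac{39}{14}$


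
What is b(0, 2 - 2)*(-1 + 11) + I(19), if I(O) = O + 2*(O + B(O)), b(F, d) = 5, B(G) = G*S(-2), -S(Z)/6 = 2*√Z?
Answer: 107 - 456*I*√2 ≈ 107.0 - 644.88*I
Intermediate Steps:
S(Z) = -12*√Z
B(G) = -12*I*G*√2 (B(G) = G*(-12*I*√2) = -12*I*G*√2)
I(O) = 3*O - 24*I*O*√2 (I(O) = O + 2*(O - 12*I*O*√2) = O + (2*O - 24*I*O*√2) = 3*O - 24*I*O*√2)
b(0, 2 - 2)*(-1 + 11) + I(19) = 5*(-1 + 11) + 3*19*(1 - 8*I*√2) = 5*10 + (57 - 456*I*√2) = 50 + (57 - 456*I*√2) = 107 - 456*I*√2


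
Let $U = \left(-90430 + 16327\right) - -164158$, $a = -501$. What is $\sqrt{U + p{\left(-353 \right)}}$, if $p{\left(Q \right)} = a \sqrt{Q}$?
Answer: $\sqrt{90055 - 501 i \sqrt{353}} \approx 300.5 - 15.662 i$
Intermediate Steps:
$p{\left(Q \right)} = - 501 \sqrt{Q}$
$U = 90055$ ($U = -74103 + 164158 = 90055$)
$\sqrt{U + p{\left(-353 \right)}} = \sqrt{90055 - 501 \sqrt{-353}} = \sqrt{90055 - 501 i \sqrt{353}}$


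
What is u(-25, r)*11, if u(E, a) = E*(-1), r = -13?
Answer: 275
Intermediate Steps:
u(E, a) = -E
u(-25, r)*11 = -1*(-25)*11 = 25*11 = 275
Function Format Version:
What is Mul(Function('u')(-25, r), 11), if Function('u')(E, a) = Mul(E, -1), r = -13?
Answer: 275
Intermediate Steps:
Function('u')(E, a) = Mul(-1, E)
Mul(Function('u')(-25, r), 11) = Mul(Mul(-1, -25), 11) = Mul(25, 11) = 275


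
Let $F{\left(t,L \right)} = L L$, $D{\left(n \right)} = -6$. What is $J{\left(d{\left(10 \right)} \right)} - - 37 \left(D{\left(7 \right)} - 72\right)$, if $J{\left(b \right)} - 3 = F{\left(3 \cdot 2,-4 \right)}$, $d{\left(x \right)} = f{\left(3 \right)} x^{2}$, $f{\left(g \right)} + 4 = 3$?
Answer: $-2867$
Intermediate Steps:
$f{\left(g \right)} = -1$ ($f{\left(g \right)} = -4 + 3 = -1$)
$d{\left(x \right)} = - x^{2}$
$F{\left(t,L \right)} = L^{2}$
$J{\left(b \right)} = 19$ ($J{\left(b \right)} = 3 + \left(-4\right)^{2} = 3 + 16 = 19$)
$J{\left(d{\left(10 \right)} \right)} - - 37 \left(D{\left(7 \right)} - 72\right) = 19 - - 37 \left(-6 - 72\right) = 19 - \left(-37\right) \left(-78\right) = 19 - 2886 = -2867$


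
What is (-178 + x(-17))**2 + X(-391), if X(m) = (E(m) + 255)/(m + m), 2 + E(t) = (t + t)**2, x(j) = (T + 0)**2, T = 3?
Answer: 944475/34 ≈ 27779.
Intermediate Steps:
x(j) = 9 (x(j) = (3 + 0)**2 = 3**2 = 9)
E(t) = -2 + 4*t**2 (E(t) = -2 + (t + t)**2 = -2 + (2*t)**2 = -2 + 4*t**2)
X(m) = (253 + 4*m**2)/(2*m) (X(m) = ((-2 + 4*m**2) + 255)/(m + m) = (253 + 4*m**2)/((2*m)) = (253 + 4*m**2)*(1/(2*m)) = (253 + 4*m**2)/(2*m))
(-178 + x(-17))**2 + X(-391) = (-178 + 9)**2 + (2*(-391) + (253/2)/(-391)) = (-169)**2 + (-782 + (253/2)*(-1/391)) = 28561 + (-782 - 11/34) = 28561 - 26599/34 = 944475/34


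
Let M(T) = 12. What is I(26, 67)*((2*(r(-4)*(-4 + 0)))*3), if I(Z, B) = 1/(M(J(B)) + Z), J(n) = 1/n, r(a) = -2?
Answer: 24/19 ≈ 1.2632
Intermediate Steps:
I(Z, B) = 1/(12 + Z)
I(26, 67)*((2*(r(-4)*(-4 + 0)))*3) = ((2*(-2*(-4 + 0)))*3)/(12 + 26) = ((2*(-2*(-4)))*3)/38 = ((2*8)*3)/38 = (16*3)/38 = (1/38)*48 = 24/19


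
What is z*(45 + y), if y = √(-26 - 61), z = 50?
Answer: 2250 + 50*I*√87 ≈ 2250.0 + 466.37*I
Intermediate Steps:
y = I*√87 (y = √(-87) = I*√87 ≈ 9.3274*I)
z*(45 + y) = 50*(45 + I*√87) = 2250 + 50*I*√87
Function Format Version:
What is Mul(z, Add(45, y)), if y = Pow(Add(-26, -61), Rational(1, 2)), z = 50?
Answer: Add(2250, Mul(50, I, Pow(87, Rational(1, 2)))) ≈ Add(2250.0, Mul(466.37, I))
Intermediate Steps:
y = Mul(I, Pow(87, Rational(1, 2))) (y = Pow(-87, Rational(1, 2)) = Mul(I, Pow(87, Rational(1, 2))) ≈ Mul(9.3274, I))
Mul(z, Add(45, y)) = Mul(50, Add(45, Mul(I, Pow(87, Rational(1, 2))))) = Add(2250, Mul(50, I, Pow(87, Rational(1, 2))))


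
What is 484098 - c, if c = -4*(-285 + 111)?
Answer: 483402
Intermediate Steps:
c = 696 (c = -4*(-174) = 696)
484098 - c = 484098 - 1*696 = 484098 - 696 = 483402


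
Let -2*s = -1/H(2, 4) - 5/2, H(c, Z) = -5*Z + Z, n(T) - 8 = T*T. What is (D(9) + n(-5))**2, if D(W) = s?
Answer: 1199025/1024 ≈ 1170.9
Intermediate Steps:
n(T) = 8 + T**2 (n(T) = 8 + T*T = 8 + T**2)
H(c, Z) = -4*Z
s = 39/32 (s = -(-1/((-4*4)) - 5/2)/2 = -(-1/(-16) - 5*1/2)/2 = -(-1*(-1/16) - 5/2)/2 = -(1/16 - 5/2)/2 = -1/2*(-39/16) = 39/32 ≈ 1.2188)
D(W) = 39/32
(D(9) + n(-5))**2 = (39/32 + (8 + (-5)**2))**2 = (39/32 + (8 + 25))**2 = (39/32 + 33)**2 = (1095/32)**2 = 1199025/1024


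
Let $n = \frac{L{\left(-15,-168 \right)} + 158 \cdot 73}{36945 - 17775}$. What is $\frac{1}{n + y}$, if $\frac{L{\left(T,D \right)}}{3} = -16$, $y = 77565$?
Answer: $\frac{9585}{743466268} \approx 1.2892 \cdot 10^{-5}$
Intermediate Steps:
$L{\left(T,D \right)} = -48$ ($L{\left(T,D \right)} = 3 \left(-16\right) = -48$)
$n = \frac{5743}{9585}$ ($n = \frac{-48 + 158 \cdot 73}{36945 - 17775} = \frac{-48 + 11534}{19170} = 11486 \cdot \frac{1}{19170} = \frac{5743}{9585} \approx 0.59916$)
$\frac{1}{n + y} = \frac{1}{\frac{5743}{9585} + 77565} = \frac{1}{\frac{743466268}{9585}} = \frac{9585}{743466268}$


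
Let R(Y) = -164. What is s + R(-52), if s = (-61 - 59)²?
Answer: 14236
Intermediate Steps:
s = 14400 (s = (-120)² = 14400)
s + R(-52) = 14400 - 164 = 14236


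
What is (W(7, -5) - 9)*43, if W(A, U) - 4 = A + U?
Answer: -129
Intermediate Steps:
W(A, U) = 4 + A + U (W(A, U) = 4 + (A + U) = 4 + A + U)
(W(7, -5) - 9)*43 = ((4 + 7 - 5) - 9)*43 = (6 - 9)*43 = -3*43 = -129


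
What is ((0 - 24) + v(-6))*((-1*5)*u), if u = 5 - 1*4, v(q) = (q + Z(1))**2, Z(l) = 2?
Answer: 40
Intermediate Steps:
v(q) = (2 + q)**2 (v(q) = (q + 2)**2 = (2 + q)**2)
u = 1 (u = 5 - 4 = 1)
((0 - 24) + v(-6))*((-1*5)*u) = ((0 - 24) + (2 - 6)**2)*(-1*5*1) = (-24 + (-4)**2)*(-5*1) = (-24 + 16)*(-5) = -8*(-5) = 40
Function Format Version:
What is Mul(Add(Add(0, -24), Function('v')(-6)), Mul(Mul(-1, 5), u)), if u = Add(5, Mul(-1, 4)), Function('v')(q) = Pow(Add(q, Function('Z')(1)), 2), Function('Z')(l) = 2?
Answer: 40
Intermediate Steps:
Function('v')(q) = Pow(Add(2, q), 2) (Function('v')(q) = Pow(Add(q, 2), 2) = Pow(Add(2, q), 2))
u = 1 (u = Add(5, -4) = 1)
Mul(Add(Add(0, -24), Function('v')(-6)), Mul(Mul(-1, 5), u)) = Mul(Add(Add(0, -24), Pow(Add(2, -6), 2)), Mul(Mul(-1, 5), 1)) = Mul(Add(-24, Pow(-4, 2)), Mul(-5, 1)) = Mul(Add(-24, 16), -5) = Mul(-8, -5) = 40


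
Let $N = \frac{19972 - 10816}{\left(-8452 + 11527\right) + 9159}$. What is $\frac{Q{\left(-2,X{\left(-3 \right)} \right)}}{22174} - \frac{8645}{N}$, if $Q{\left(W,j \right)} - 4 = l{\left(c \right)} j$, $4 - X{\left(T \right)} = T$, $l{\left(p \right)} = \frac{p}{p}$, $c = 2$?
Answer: $- \frac{13959447078}{1208483} \approx -11551.0$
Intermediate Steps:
$l{\left(p \right)} = 1$
$X{\left(T \right)} = 4 - T$
$N = \frac{1526}{2039}$ ($N = \frac{9156}{3075 + 9159} = \frac{9156}{12234} = 9156 \cdot \frac{1}{12234} = \frac{1526}{2039} \approx 0.74841$)
$Q{\left(W,j \right)} = 4 + j$ ($Q{\left(W,j \right)} = 4 + 1 j = 4 + j$)
$\frac{Q{\left(-2,X{\left(-3 \right)} \right)}}{22174} - \frac{8645}{N} = \frac{4 + \left(4 - -3\right)}{22174} - \frac{8645}{\frac{1526}{2039}} = \left(4 + \left(4 + 3\right)\right) \frac{1}{22174} - \frac{2518165}{218} = \left(4 + 7\right) \frac{1}{22174} - \frac{2518165}{218} = 11 \cdot \frac{1}{22174} - \frac{2518165}{218} = \frac{11}{22174} - \frac{2518165}{218} = - \frac{13959447078}{1208483}$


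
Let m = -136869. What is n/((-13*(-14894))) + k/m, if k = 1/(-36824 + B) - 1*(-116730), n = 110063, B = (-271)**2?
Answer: -275992703265743/970381606800606 ≈ -0.28442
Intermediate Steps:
B = 73441
k = 4274302411/36617 (k = 1/(-36824 + 73441) - 1*(-116730) = 1/36617 + 116730 = 4274302411/36617 ≈ 1.1673e+5)
n/((-13*(-14894))) + k/m = 110063/((-13*(-14894))) + (4274302411/36617)/(-136869) = 110063/193622 + (4274302411/36617)*(-1/136869) = 110063*(1/193622) - 4274302411/5011732173 = 110063/193622 - 4274302411/5011732173 = -275992703265743/970381606800606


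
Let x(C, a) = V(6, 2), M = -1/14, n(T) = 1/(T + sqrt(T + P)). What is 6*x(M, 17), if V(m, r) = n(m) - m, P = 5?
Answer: -864/25 - 6*sqrt(11)/25 ≈ -35.356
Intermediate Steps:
n(T) = 1/(T + sqrt(5 + T)) (n(T) = 1/(T + sqrt(T + 5)) = 1/(T + sqrt(5 + T)))
M = -1/14 (M = -1*1/14 = -1/14 ≈ -0.071429)
V(m, r) = 1/(m + sqrt(5 + m)) - m
x(C, a) = -6 + 1/(6 + sqrt(11)) (x(C, a) = 1/(6 + sqrt(5 + 6)) - 1*6 = 1/(6 + sqrt(11)) - 6 = -6 + 1/(6 + sqrt(11)))
6*x(M, 17) = 6*(-144/25 - sqrt(11)/25) = -864/25 - 6*sqrt(11)/25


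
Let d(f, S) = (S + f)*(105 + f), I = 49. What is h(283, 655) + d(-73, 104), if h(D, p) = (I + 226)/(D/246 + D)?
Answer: 69409442/69901 ≈ 992.97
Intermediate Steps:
d(f, S) = (105 + f)*(S + f)
h(D, p) = 67650/(247*D) (h(D, p) = (49 + 226)/(D/246 + D) = 275/(D*(1/246) + D) = 275/(D/246 + D) = 275/((247*D/246)) = 275*(246/(247*D)) = 67650/(247*D))
h(283, 655) + d(-73, 104) = (67650/247)/283 + ((-73)² + 105*104 + 105*(-73) + 104*(-73)) = (67650/247)*(1/283) + (5329 + 10920 - 7665 - 7592) = 67650/69901 + 992 = 69409442/69901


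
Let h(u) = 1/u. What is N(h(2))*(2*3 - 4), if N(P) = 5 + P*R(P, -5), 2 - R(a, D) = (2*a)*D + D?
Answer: 22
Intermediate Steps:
R(a, D) = 2 - D - 2*D*a (R(a, D) = 2 - ((2*a)*D + D) = 2 - (2*D*a + D) = 2 - (D + 2*D*a) = 2 + (-D - 2*D*a) = 2 - D - 2*D*a)
N(P) = 5 + P*(7 + 10*P) (N(P) = 5 + P*(2 - 1*(-5) - 2*(-5)*P) = 5 + P*(2 + 5 + 10*P) = 5 + P*(7 + 10*P))
N(h(2))*(2*3 - 4) = (5 + (7 + 10/2)/2)*(2*3 - 4) = (5 + (7 + 10*(½))/2)*(6 - 4) = (5 + (7 + 5)/2)*2 = (5 + (½)*12)*2 = (5 + 6)*2 = 11*2 = 22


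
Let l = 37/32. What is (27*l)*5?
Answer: 4995/32 ≈ 156.09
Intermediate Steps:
l = 37/32 (l = 37*(1/32) = 37/32 ≈ 1.1563)
(27*l)*5 = (27*(37/32))*5 = (999/32)*5 = 4995/32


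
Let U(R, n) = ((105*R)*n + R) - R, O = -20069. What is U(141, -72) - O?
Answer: -1045891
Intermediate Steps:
U(R, n) = 105*R*n (U(R, n) = (105*R*n + R) - R = (R + 105*R*n) - R = 105*R*n)
U(141, -72) - O = 105*141*(-72) - 1*(-20069) = -1065960 + 20069 = -1045891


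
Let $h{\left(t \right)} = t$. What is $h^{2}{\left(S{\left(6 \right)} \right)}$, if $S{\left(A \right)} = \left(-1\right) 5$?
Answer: $25$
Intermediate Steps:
$S{\left(A \right)} = -5$
$h^{2}{\left(S{\left(6 \right)} \right)} = \left(-5\right)^{2} = 25$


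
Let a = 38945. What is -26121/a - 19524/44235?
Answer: -127721641/114848805 ≈ -1.1121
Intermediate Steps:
-26121/a - 19524/44235 = -26121/38945 - 19524/44235 = -26121*1/38945 - 19524*1/44235 = -26121/38945 - 6508/14745 = -127721641/114848805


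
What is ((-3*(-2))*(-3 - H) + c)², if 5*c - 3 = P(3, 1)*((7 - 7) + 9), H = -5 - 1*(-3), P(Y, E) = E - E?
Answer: 729/25 ≈ 29.160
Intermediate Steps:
P(Y, E) = 0
H = -2 (H = -5 + 3 = -2)
c = ⅗ (c = ⅗ + (0*((7 - 7) + 9))/5 = ⅗ + (0*(0 + 9))/5 = ⅗ + (0*9)/5 = ⅗ + (⅕)*0 = ⅗ + 0 = ⅗ ≈ 0.60000)
((-3*(-2))*(-3 - H) + c)² = ((-3*(-2))*(-3 - 1*(-2)) + ⅗)² = (6*(-3 + 2) + ⅗)² = (6*(-1) + ⅗)² = (-6 + ⅗)² = (-27/5)² = 729/25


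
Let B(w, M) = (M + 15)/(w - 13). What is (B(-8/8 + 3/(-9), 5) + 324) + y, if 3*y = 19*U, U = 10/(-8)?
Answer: 162379/516 ≈ 314.69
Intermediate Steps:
B(w, M) = (15 + M)/(-13 + w)
U = -5/4 (U = 10*(-⅛) = -5/4 ≈ -1.2500)
y = -95/12 (y = (19*(-5/4))/3 = (⅓)*(-95/4) = -95/12 ≈ -7.9167)
(B(-8/8 + 3/(-9), 5) + 324) + y = ((15 + 5)/(-13 + (-8/8 + 3/(-9))) + 324) - 95/12 = (20/(-13 + (-8*⅛ + 3*(-⅑))) + 324) - 95/12 = (20/(-13 + (-1 - ⅓)) + 324) - 95/12 = (20/(-13 - 4/3) + 324) - 95/12 = (20/(-43/3) + 324) - 95/12 = (-3/43*20 + 324) - 95/12 = (-60/43 + 324) - 95/12 = 13872/43 - 95/12 = 162379/516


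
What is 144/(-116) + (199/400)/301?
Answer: -4328629/3491600 ≈ -1.2397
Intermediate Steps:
144/(-116) + (199/400)/301 = 144*(-1/116) + (199*(1/400))*(1/301) = -36/29 + (199/400)*(1/301) = -36/29 + 199/120400 = -4328629/3491600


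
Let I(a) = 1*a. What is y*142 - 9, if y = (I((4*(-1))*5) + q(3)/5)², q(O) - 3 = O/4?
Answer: 420887/8 ≈ 52611.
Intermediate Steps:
q(O) = 3 + O/4
I(a) = a
y = 5929/16 (y = ((4*(-1))*5 + (3 + (¼)*3)/5)² = (-4*5 + (3 + ¾)*(⅕))² = (-20 + (15/4)*(⅕))² = (-20 + ¾)² = (-77/4)² = 5929/16 ≈ 370.56)
y*142 - 9 = (5929/16)*142 - 9 = 420959/8 - 9 = 420887/8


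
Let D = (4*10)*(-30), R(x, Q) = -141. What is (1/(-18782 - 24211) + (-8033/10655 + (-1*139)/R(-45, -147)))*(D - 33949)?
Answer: -175474527285083/21530249505 ≈ -8150.1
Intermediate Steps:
D = -1200 (D = 40*(-30) = -1200)
(1/(-18782 - 24211) + (-8033/10655 + (-1*139)/R(-45, -147)))*(D - 33949) = (1/(-18782 - 24211) + (-8033/10655 - 1*139/(-141)))*(-1200 - 33949) = (1/(-42993) + (-8033*1/10655 - 139*(-1/141)))*(-35149) = (-1/42993 + (-8033/10655 + 139/141))*(-35149) = (-1/42993 + 348392/1502355)*(-35149) = (4992304967/21530249505)*(-35149) = -175474527285083/21530249505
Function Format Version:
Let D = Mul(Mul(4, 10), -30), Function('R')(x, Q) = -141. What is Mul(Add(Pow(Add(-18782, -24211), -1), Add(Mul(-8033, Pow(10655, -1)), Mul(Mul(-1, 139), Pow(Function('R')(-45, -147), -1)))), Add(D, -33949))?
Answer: Rational(-175474527285083, 21530249505) ≈ -8150.1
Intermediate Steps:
D = -1200 (D = Mul(40, -30) = -1200)
Mul(Add(Pow(Add(-18782, -24211), -1), Add(Mul(-8033, Pow(10655, -1)), Mul(Mul(-1, 139), Pow(Function('R')(-45, -147), -1)))), Add(D, -33949)) = Mul(Add(Pow(Add(-18782, -24211), -1), Add(Mul(-8033, Pow(10655, -1)), Mul(Mul(-1, 139), Pow(-141, -1)))), Add(-1200, -33949)) = Mul(Add(Pow(-42993, -1), Add(Mul(-8033, Rational(1, 10655)), Mul(-139, Rational(-1, 141)))), -35149) = Mul(Add(Rational(-1, 42993), Add(Rational(-8033, 10655), Rational(139, 141))), -35149) = Mul(Add(Rational(-1, 42993), Rational(348392, 1502355)), -35149) = Mul(Rational(4992304967, 21530249505), -35149) = Rational(-175474527285083, 21530249505)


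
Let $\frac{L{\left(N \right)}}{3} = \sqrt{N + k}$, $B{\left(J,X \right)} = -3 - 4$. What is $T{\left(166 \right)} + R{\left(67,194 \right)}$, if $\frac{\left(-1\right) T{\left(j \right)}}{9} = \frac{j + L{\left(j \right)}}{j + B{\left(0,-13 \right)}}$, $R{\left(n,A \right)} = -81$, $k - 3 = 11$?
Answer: $- \frac{4791}{53} - \frac{54 \sqrt{5}}{53} \approx -92.674$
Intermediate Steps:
$k = 14$ ($k = 3 + 11 = 14$)
$B{\left(J,X \right)} = -7$
$L{\left(N \right)} = 3 \sqrt{14 + N}$ ($L{\left(N \right)} = 3 \sqrt{N + 14} = 3 \sqrt{14 + N}$)
$T{\left(j \right)} = - \frac{9 \left(j + 3 \sqrt{14 + j}\right)}{-7 + j}$ ($T{\left(j \right)} = - 9 \frac{j + 3 \sqrt{14 + j}}{j - 7} = - 9 \frac{j + 3 \sqrt{14 + j}}{-7 + j} = - \frac{9 \left(j + 3 \sqrt{14 + j}\right)}{-7 + j}$)
$T{\left(166 \right)} + R{\left(67,194 \right)} = \frac{9 \left(\left(-1\right) 166 - 3 \sqrt{14 + 166}\right)}{-7 + 166} - 81 = \frac{9 \left(-166 - 3 \sqrt{180}\right)}{159} - 81 = 9 \cdot \frac{1}{159} \left(-166 - 3 \cdot 6 \sqrt{5}\right) - 81 = 9 \cdot \frac{1}{159} \left(-166 - 18 \sqrt{5}\right) - 81 = \left(- \frac{498}{53} - \frac{54 \sqrt{5}}{53}\right) - 81 = - \frac{4791}{53} - \frac{54 \sqrt{5}}{53}$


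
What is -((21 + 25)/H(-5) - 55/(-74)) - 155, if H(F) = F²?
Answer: -291529/1850 ≈ -157.58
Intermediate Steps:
-((21 + 25)/H(-5) - 55/(-74)) - 155 = -((21 + 25)/((-5)²) - 55/(-74)) - 155 = -(46/25 - 55*(-1/74)) - 155 = -(46*(1/25) + 55/74) - 155 = -(46/25 + 55/74) - 155 = -1*4779/1850 - 155 = -4779/1850 - 155 = -291529/1850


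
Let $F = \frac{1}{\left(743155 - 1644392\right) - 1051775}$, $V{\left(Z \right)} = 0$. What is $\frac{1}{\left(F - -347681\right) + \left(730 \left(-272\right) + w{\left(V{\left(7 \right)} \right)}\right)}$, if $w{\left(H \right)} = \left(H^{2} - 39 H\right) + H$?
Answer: $\frac{1953012}{291235102451} \approx 6.706 \cdot 10^{-6}$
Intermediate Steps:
$F = - \frac{1}{1953012}$ ($F = \frac{1}{-901237 - 1051775} = \frac{1}{-1953012} = - \frac{1}{1953012} \approx -5.1203 \cdot 10^{-7}$)
$w{\left(H \right)} = H^{2} - 38 H$
$\frac{1}{\left(F - -347681\right) + \left(730 \left(-272\right) + w{\left(V{\left(7 \right)} \right)}\right)} = \frac{1}{\left(- \frac{1}{1953012} - -347681\right) + \left(730 \left(-272\right) + 0 \left(-38 + 0\right)\right)} = \frac{1}{\left(- \frac{1}{1953012} + 347681\right) + \left(-198560 + 0 \left(-38\right)\right)} = \frac{1}{\frac{679025165171}{1953012} + \left(-198560 + 0\right)} = \frac{1}{\frac{679025165171}{1953012} - 198560} = \frac{1}{\frac{291235102451}{1953012}} = \frac{1953012}{291235102451}$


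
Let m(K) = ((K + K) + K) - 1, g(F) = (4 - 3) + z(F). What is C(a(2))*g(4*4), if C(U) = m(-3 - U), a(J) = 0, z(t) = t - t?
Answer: -10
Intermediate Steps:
z(t) = 0
g(F) = 1 (g(F) = (4 - 3) + 0 = 1 + 0 = 1)
m(K) = -1 + 3*K (m(K) = (2*K + K) - 1 = 3*K - 1 = -1 + 3*K)
C(U) = -10 - 3*U (C(U) = -1 + 3*(-3 - U) = -1 + (-9 - 3*U) = -10 - 3*U)
C(a(2))*g(4*4) = (-10 - 3*0)*1 = (-10 + 0)*1 = -10*1 = -10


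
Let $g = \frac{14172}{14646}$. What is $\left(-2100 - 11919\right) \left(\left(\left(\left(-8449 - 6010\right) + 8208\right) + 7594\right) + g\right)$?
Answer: $- \frac{45991081875}{2441} \approx -1.8841 \cdot 10^{7}$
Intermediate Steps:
$g = \frac{2362}{2441}$ ($g = 14172 \cdot \frac{1}{14646} = \frac{2362}{2441} \approx 0.96764$)
$\left(-2100 - 11919\right) \left(\left(\left(\left(-8449 - 6010\right) + 8208\right) + 7594\right) + g\right) = \left(-2100 - 11919\right) \left(\left(\left(\left(-8449 - 6010\right) + 8208\right) + 7594\right) + \frac{2362}{2441}\right) = - 14019 \left(\left(\left(-14459 + 8208\right) + 7594\right) + \frac{2362}{2441}\right) = - 14019 \left(\left(-6251 + 7594\right) + \frac{2362}{2441}\right) = - 14019 \left(1343 + \frac{2362}{2441}\right) = \left(-14019\right) \frac{3280625}{2441} = - \frac{45991081875}{2441}$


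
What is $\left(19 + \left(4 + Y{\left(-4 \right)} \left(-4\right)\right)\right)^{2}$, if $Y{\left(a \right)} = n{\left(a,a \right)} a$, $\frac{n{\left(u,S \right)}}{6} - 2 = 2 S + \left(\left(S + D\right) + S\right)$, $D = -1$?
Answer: $2007889$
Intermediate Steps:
$n{\left(u,S \right)} = 6 + 24 S$ ($n{\left(u,S \right)} = 12 + 6 \left(2 S + \left(\left(S - 1\right) + S\right)\right) = 12 + 6 \left(2 S + \left(\left(-1 + S\right) + S\right)\right) = 12 + 6 \left(2 S + \left(-1 + 2 S\right)\right) = 12 + 6 \left(-1 + 4 S\right) = 12 + \left(-6 + 24 S\right) = 6 + 24 S$)
$Y{\left(a \right)} = a \left(6 + 24 a\right)$ ($Y{\left(a \right)} = \left(6 + 24 a\right) a = a \left(6 + 24 a\right)$)
$\left(19 + \left(4 + Y{\left(-4 \right)} \left(-4\right)\right)\right)^{2} = \left(19 + \left(4 + 6 \left(-4\right) \left(1 + 4 \left(-4\right)\right) \left(-4\right)\right)\right)^{2} = \left(19 + \left(4 + 6 \left(-4\right) \left(1 - 16\right) \left(-4\right)\right)\right)^{2} = \left(19 + \left(4 + 6 \left(-4\right) \left(-15\right) \left(-4\right)\right)\right)^{2} = \left(19 + \left(4 + 360 \left(-4\right)\right)\right)^{2} = \left(19 + \left(4 - 1440\right)\right)^{2} = \left(19 - 1436\right)^{2} = \left(-1417\right)^{2} = 2007889$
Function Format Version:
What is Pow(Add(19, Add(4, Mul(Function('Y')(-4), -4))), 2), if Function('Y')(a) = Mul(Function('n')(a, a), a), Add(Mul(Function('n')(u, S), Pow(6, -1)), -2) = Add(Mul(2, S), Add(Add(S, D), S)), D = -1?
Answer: 2007889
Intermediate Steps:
Function('n')(u, S) = Add(6, Mul(24, S)) (Function('n')(u, S) = Add(12, Mul(6, Add(Mul(2, S), Add(Add(S, -1), S)))) = Add(12, Mul(6, Add(Mul(2, S), Add(Add(-1, S), S)))) = Add(12, Mul(6, Add(Mul(2, S), Add(-1, Mul(2, S))))) = Add(12, Mul(6, Add(-1, Mul(4, S)))) = Add(12, Add(-6, Mul(24, S))) = Add(6, Mul(24, S)))
Function('Y')(a) = Mul(a, Add(6, Mul(24, a))) (Function('Y')(a) = Mul(Add(6, Mul(24, a)), a) = Mul(a, Add(6, Mul(24, a))))
Pow(Add(19, Add(4, Mul(Function('Y')(-4), -4))), 2) = Pow(Add(19, Add(4, Mul(Mul(6, -4, Add(1, Mul(4, -4))), -4))), 2) = Pow(Add(19, Add(4, Mul(Mul(6, -4, Add(1, -16)), -4))), 2) = Pow(Add(19, Add(4, Mul(Mul(6, -4, -15), -4))), 2) = Pow(Add(19, Add(4, Mul(360, -4))), 2) = Pow(Add(19, Add(4, -1440)), 2) = Pow(Add(19, -1436), 2) = Pow(-1417, 2) = 2007889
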